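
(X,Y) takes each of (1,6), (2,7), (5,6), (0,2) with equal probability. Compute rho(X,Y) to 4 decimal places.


Cov(X,Y) = 2.0000, Var(X) = 3.5000, Var(Y) = 3.6875
rho = Cov/(sqrt(VarX)*sqrt(VarY)) = 0.5567

0.5567


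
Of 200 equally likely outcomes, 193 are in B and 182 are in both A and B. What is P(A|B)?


P(A|B) = P(A∩B)/P(B) = (182/200)/(193/200) = 182/193

182/193


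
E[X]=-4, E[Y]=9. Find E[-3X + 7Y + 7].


E[-3X + 7Y + 7] = -3*E[X] + 7*E[Y] + 7
= (-3)*(-4) + (7)*(9) + (7)
= 12 + 63 + 7 = 82

82


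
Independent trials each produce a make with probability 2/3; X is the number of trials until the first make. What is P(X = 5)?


P(X=5) = (1-p)^4 * p = (1/3)^4 * 2/3
= 1/81 * 2/3 = 2/243

2/243


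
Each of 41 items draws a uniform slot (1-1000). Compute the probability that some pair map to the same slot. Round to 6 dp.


P(all different) = prod((1000-i)/1000 for i=0..40) = 0.435483
P(at least one match) = 1 - 0.435483 = 0.564517

0.564517


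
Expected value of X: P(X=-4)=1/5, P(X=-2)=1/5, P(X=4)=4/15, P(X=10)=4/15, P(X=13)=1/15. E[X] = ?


E[X] = sum(x * P(x))
= -4*1/5 - 2*1/5 + 4*4/15 + 10*4/15 + 13*1/15
= 17/5

17/5


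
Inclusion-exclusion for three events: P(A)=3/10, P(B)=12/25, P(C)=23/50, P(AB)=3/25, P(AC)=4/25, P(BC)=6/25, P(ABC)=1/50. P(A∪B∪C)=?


P(A∪B∪C) = P(A)+P(B)+P(C) - P(AB)-P(AC)-P(BC) + P(ABC)
= 3/10+12/25+23/50 - 3/25-4/25-6/25 + 1/50
= 37/50

37/50


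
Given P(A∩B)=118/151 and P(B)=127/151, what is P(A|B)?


P(A|B) = P(A∩B)/P(B) = (118/151)/(127/151) = 118/127

118/127


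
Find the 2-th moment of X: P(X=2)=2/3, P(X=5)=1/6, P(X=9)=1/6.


E[X^2] = sum(x^2 * P(x))
= 4*2/3 + 25*1/6 + 81*1/6
= 61/3

61/3


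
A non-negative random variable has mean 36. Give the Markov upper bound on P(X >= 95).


Markov: P(X >= a) <= E[X]/a
P(X >= 95) <= 36/95

36/95


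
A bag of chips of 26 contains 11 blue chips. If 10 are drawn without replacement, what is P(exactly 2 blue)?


P(X=2) = C(11,2)*C(15,8) / C(26,10)
= 55*6435 / 5311735
= 353925/5311735 = 495/7429

495/7429


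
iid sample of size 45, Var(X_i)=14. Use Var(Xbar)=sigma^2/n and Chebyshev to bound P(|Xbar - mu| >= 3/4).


Var(Xbar) = Var(X)/n = 14/45
Chebyshev: P(|Xbar-mu| >= 3/4) <= Var(Xbar)/(3/4)^2 = (14/45)/(9/16) = 224/405

224/405


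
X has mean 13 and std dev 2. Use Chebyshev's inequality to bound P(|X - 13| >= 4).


k = 4/2 = 2
Chebyshev: P(|X-mu| >= k*sigma) <= 1/k^2 = 1/2^2 = 1/4

1/4


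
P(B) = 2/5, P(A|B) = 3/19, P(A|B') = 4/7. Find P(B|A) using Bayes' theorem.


P(A) = P(A|B)P(B) + P(A|B')P(B') = 3/19*2/5 + 4/7*3/5 = 54/133
P(B|A) = P(A|B)P(B)/P(A) = (6/95)/(54/133) = 7/45

7/45


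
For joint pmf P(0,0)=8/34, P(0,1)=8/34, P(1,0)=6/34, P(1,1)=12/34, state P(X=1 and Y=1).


Read from table: P(X=1, Y=1) = 12/34 = 6/17

6/17


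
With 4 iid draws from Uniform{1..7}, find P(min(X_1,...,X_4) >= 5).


P(min >= 5) = P(all X_i >= 5) = (P(X_1 >= 5))^4
= (3/7)^4 = 81/2401

81/2401


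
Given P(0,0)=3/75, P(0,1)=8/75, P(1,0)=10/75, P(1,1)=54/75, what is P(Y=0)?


P(Y=0) = P(0,0)+P(1,0) = 3/75 + 10/75 = 13/75

13/75


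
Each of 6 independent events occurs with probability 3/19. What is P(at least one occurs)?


P(at least one) = 1 - P(none)
P(none) = (1 - 3/19)^6 = (16/19)^6 = 16777216/47045881
P(at least one) = 1 - 16777216/47045881 = 30268665/47045881

30268665/47045881


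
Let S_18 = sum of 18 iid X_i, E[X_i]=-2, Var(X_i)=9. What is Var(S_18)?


By independence, Var(S_n) = n*Var(X_1) = 18*9 = 162

162


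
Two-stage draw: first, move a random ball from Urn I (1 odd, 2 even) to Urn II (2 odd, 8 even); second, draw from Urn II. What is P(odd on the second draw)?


P(transfer odd) = 1/3; P(transfer even) = 2/3
If odd transferred: Urn II has 3 odd of 11, so P(odd|odd moved) = 3/11
If even transferred: Urn II has 2 odd of 11, so P(odd|even moved) = 2/11
By total probability: P(odd) = 1/3*3/11 + 2/3*2/11 = 7/33

7/33


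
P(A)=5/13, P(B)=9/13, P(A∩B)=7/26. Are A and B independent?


P(A)*P(B) = 5/13*9/13 = 45/169
P(A∩B) = 7/26 != 45/169, so not independent

No, A and B are not independent


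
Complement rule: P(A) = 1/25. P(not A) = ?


P(A') = 1 - P(A) = 1 - 1/25 = 24/25

24/25


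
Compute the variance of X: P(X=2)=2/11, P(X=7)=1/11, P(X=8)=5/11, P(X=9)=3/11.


E[X] = 78/11, E[X^2] = 620/11
Var(X) = E[X^2] - (E[X])^2 = 620/11 - (78/11)^2 = 736/121

736/121


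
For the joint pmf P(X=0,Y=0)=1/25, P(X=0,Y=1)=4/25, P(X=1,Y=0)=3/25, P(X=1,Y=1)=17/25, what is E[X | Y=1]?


P(Y=1) = 21/25
E[X|Y=1] = (0*4 + 1*17)/21 = 17/21

17/21


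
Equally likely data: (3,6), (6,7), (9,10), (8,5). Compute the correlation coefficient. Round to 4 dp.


Cov(X,Y) = 2.0000, Var(X) = 5.2500, Var(Y) = 3.5000
rho = Cov/(sqrt(VarX)*sqrt(VarY)) = 0.4666

0.4666


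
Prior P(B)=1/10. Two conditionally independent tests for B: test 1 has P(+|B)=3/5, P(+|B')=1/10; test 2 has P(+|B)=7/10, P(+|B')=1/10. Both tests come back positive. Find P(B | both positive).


After test 1: P(+) = 3/5*1/10 + 1/10*9/10 = 3/20
P(B|+) = (3/50)/(3/20) = 2/5
After test 2 (use post1 as new prior): P(+) = 7/10*2/5 + 1/10*3/5 = 17/50
P(B|+,+) = (7/25)/(17/50) = 14/17

14/17


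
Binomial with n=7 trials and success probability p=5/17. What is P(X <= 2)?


P(X<=2) = P(X=0) + P(X=1) + P(X=2)
= 35831808/410338673 + 104509440/410338673 + 130636800/410338673
= 270978048/410338673

270978048/410338673


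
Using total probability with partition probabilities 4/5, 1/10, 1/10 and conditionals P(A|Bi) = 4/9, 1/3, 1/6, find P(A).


P(A) = P(A|B1)P(B1) + P(A|B2)P(B2) + P(A|B3)P(B3)
= 4/9*4/5 + 1/3*1/10 + 1/6*1/10
= 16/45 + 1/30 + 1/60 = 73/180

73/180


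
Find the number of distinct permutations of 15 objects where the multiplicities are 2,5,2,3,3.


15! = 1307674368000
Denominator: 2!=2 * 5!=120 * 2!=2 * 3!=6 * 3!=6
Coefficient = 1307674368000 / 17280 = 75675600

75675600


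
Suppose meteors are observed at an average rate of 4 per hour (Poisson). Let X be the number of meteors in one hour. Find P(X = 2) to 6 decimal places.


P(X=2) = e^(-4) * 4^2 / 2!
≈ 0.01831563889 * 16 / 2
≈ 0.146525

0.146525


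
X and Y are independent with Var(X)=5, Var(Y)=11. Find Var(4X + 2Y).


Independence => Cov(X,Y)=0
Var(4X + 2Y) = 4^2*Var(X) + 2^2*Var(Y)
= 16*5 + 4*11 = 124

124


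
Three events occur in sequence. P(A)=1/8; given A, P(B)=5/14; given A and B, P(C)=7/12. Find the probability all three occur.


P(A∩B∩C) = P(A) * P(B|A) * P(C|A∩B)
= 1/8 * 5/14 * 7/12
= 5/112 * 7/12 = 5/192

5/192


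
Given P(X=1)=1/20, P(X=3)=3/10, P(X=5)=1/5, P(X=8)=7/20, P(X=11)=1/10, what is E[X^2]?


E[X^2] = sum(g(x)*P(x))
= 1*1/20 + 9*3/10 + 25*1/5 + 64*7/20 + 121*1/10
= 169/4

169/4


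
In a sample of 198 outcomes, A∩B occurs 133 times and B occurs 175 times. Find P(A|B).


P(A|B) = P(A∩B)/P(B) = (133/198)/(175/198) = 133/175 = 19/25

19/25


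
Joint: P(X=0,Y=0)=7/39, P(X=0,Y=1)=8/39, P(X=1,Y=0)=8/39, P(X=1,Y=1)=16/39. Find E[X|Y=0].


P(Y=0) = 15/39
E[X|Y=0] = (0*7 + 1*8)/15 = 8/15

8/15


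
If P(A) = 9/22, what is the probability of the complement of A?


P(A') = 1 - P(A) = 1 - 9/22 = 13/22

13/22


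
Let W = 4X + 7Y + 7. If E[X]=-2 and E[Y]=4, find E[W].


E[4X + 7Y + 7] = 4*E[X] + 7*E[Y] + 7
= (4)*(-2) + (7)*(4) + (7)
= -8 + 28 + 7 = 27

27


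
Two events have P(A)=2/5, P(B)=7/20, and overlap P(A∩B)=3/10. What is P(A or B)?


P(A∪B) = P(A) + P(B) - P(A∩B)
= 2/5 + 7/20 - 3/10 = 9/20

9/20


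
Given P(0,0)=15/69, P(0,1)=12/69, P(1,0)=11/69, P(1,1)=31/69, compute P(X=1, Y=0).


Read from table: P(X=1, Y=0) = 11/69

11/69


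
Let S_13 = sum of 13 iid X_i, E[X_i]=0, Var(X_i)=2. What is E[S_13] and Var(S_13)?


E[S_n] = n*mu = 13*0 = 0
Var(S_n) = n*sigma^2 = 13*2 = 26

E[S_13]=0, Var(S_13)=26


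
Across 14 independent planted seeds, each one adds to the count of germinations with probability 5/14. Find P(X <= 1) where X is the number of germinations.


P(X<=1) = P(X=0) + P(X=1)
= 22876792454961/11112006825558016 + 12709329141645/793714773254144
= 200807400437991/11112006825558016

200807400437991/11112006825558016


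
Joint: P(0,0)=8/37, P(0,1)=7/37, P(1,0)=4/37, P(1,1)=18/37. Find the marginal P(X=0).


P(X=0) = P(0,0)+P(0,1) = 8/37 + 7/37 = 15/37

15/37


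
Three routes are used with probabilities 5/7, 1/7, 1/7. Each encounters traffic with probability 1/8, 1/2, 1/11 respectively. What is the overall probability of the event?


P(A) = P(A|B1)P(B1) + P(A|B2)P(B2) + P(A|B3)P(B3)
= 1/8*5/7 + 1/2*1/7 + 1/11*1/7
= 5/56 + 1/14 + 1/77 = 107/616

107/616


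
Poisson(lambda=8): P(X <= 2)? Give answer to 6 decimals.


P(X<=2) = e^(-8)*8^0/0! + e^(-8)*8^1/1! + e^(-8)*8^2/2!
≈ 0.0003354626 + 0.0026837010 + 0.0107348041
= 0.0137539677
≈ 0.013754

0.013754


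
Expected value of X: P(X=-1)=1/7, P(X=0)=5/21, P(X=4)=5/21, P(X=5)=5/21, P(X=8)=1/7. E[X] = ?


E[X] = sum(x * P(x))
= -1*1/7 + 0*5/21 + 4*5/21 + 5*5/21 + 8*1/7
= 22/7

22/7


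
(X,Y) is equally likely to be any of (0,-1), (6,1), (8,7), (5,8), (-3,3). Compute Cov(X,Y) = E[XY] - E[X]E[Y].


E[X]=16/5, E[Y]=18/5, E[XY]=93/5
Cov(X,Y) = E[XY] - E[X]E[Y] = 93/5 - 16/5*18/5 = 177/25

177/25


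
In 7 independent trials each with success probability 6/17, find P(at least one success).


P(at least one) = 1 - P(none)
P(none) = (1 - 6/17)^7 = (11/17)^7 = 19487171/410338673
P(at least one) = 1 - 19487171/410338673 = 390851502/410338673

390851502/410338673


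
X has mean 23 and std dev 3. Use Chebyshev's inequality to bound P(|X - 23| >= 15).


k = 15/3 = 5
Chebyshev: P(|X-mu| >= k*sigma) <= 1/k^2 = 1/5^2 = 1/25

1/25


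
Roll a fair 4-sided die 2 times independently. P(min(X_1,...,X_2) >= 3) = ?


P(min >= 3) = P(all X_i >= 3) = (P(X_1 >= 3))^2
= (2/4)^2 = (1/2)^2 = 1/4

1/4


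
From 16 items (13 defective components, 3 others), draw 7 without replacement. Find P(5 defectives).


P(X=5) = C(13,5)*C(3,2) / C(16,7)
= 1287*3 / 11440
= 3861/11440 = 27/80

27/80


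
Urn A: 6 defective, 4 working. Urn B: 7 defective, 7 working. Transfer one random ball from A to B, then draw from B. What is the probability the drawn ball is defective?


P(transfer defective) = 6/10 = 3/5; P(transfer working) = 2/5
If defective transferred: Urn II has 8 defective of 15, so P(defective|defective moved) = 8/15
If working transferred: Urn II has 7 defective of 15, so P(defective|working moved) = 7/15
By total probability: P(defective) = 3/5*8/15 + 2/5*7/15 = 38/75

38/75


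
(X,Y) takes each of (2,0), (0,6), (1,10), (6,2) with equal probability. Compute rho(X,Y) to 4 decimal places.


Cov(X,Y) = -4.6250, Var(X) = 5.1875, Var(Y) = 14.7500
rho = Cov/(sqrt(VarX)*sqrt(VarY)) = -0.5287

-0.5287


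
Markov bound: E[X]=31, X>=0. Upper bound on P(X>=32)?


Markov: P(X >= a) <= E[X]/a
P(X >= 32) <= 31/32

31/32


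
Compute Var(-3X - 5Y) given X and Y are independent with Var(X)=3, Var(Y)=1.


Independence => Cov(X,Y)=0
Var(-3X - 5Y) = (-3)^2*Var(X) + (-5)^2*Var(Y)
= 9*3 + 25*1 = 52

52


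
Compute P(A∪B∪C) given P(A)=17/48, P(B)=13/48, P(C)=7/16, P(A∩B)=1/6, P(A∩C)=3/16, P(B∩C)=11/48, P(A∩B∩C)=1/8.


P(A∪B∪C) = P(A)+P(B)+P(C) - P(AB)-P(AC)-P(BC) + P(ABC)
= 17/48+13/48+7/16 - 1/6-3/16-11/48 + 1/8
= 29/48

29/48


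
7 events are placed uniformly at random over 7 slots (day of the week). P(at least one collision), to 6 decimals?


P(all different) = prod((7-i)/7 for i=0..6) = 0.006120
P(at least one match) = 1 - 0.006120 = 0.993880

0.993880


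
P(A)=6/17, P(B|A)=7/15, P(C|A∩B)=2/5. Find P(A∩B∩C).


P(A∩B∩C) = P(A) * P(B|A) * P(C|A∩B)
= 6/17 * 7/15 * 2/5
= 14/85 * 2/5 = 28/425

28/425


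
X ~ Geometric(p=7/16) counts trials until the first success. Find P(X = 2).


P(X=2) = (1-p)^1 * p = (9/16)^1 * 7/16
= 9/16 * 7/16 = 63/256

63/256


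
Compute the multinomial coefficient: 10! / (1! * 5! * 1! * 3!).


10! = 3628800
Denominator: 1!=1 * 5!=120 * 1!=1 * 3!=6
Coefficient = 3628800 / 720 = 5040

5040


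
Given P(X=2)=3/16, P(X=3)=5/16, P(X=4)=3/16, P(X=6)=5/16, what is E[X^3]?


E[X^3] = sum(g(x)*P(x))
= 8*3/16 + 27*5/16 + 64*3/16 + 216*5/16
= 1431/16

1431/16


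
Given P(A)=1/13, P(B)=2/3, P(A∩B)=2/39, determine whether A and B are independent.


P(A)*P(B) = 1/13*2/3 = 2/39
P(A∩B) = 2/39, which equals P(A)P(B), so independent

Yes, A and B are independent


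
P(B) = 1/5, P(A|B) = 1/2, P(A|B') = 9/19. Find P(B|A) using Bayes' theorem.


P(A) = P(A|B)P(B) + P(A|B')P(B') = 1/2*1/5 + 9/19*4/5 = 91/190
P(B|A) = P(A|B)P(B)/P(A) = (1/10)/(91/190) = 19/91

19/91


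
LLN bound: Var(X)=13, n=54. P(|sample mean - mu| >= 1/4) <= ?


Var(Xbar) = Var(X)/n = 13/54
Chebyshev: P(|Xbar-mu| >= 1/4) <= Var(Xbar)/(1/4)^2 = (13/54)/(1/16) = 104/27
Bound exceeds 1, so trivial bound: 1

1


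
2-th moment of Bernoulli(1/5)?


For Bernoulli: X in {0,1}
E[X^2] = 0^2*(1-1/5) + 1^2*1/5 = 1/5

1/5


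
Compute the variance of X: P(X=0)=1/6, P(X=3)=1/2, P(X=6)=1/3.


E[X] = 7/2, E[X^2] = 33/2
Var(X) = E[X^2] - (E[X])^2 = 33/2 - (7/2)^2 = 17/4

17/4


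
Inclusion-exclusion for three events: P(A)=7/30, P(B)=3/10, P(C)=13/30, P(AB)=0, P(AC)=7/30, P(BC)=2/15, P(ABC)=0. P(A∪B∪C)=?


P(A∪B∪C) = P(A)+P(B)+P(C) - P(AB)-P(AC)-P(BC) + P(ABC)
= 7/30+3/10+13/30 - 0-7/30-2/15 + 0
= 3/5

3/5


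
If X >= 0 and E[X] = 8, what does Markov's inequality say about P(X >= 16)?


Markov: P(X >= a) <= E[X]/a
P(X >= 16) <= 8/16 = 1/2

1/2


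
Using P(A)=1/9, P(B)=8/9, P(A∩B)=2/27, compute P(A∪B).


P(A∪B) = P(A) + P(B) - P(A∩B)
= 1/9 + 8/9 - 2/27 = 25/27

25/27


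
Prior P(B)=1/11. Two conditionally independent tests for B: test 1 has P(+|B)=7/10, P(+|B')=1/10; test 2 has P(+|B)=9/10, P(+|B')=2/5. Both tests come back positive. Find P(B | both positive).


After test 1: P(+) = 7/10*1/11 + 1/10*10/11 = 17/110
P(B|+) = (7/110)/(17/110) = 7/17
After test 2 (use post1 as new prior): P(+) = 9/10*7/17 + 2/5*10/17 = 103/170
P(B|+,+) = (63/170)/(103/170) = 63/103

63/103


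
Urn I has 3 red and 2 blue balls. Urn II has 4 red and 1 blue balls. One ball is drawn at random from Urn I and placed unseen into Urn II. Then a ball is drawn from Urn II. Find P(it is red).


P(transfer red) = 3/5; P(transfer blue) = 2/5
If red transferred: Urn II has 5 red of 6, so P(red|red moved) = 5/6
If blue transferred: Urn II has 4 red of 6, so P(red|blue moved) = 2/3
By total probability: P(red) = 3/5*5/6 + 2/5*2/3 = 23/30

23/30


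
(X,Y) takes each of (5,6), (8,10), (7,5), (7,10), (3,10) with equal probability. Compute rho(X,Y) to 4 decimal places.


Cov(X,Y) = -0.2000, Var(X) = 3.2000, Var(Y) = 4.9600
rho = Cov/(sqrt(VarX)*sqrt(VarY)) = -0.0502

-0.0502


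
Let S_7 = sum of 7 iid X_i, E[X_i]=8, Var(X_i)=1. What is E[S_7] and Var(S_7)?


E[S_n] = n*mu = 7*8 = 56
Var(S_n) = n*sigma^2 = 7*1 = 7

E[S_7]=56, Var(S_7)=7


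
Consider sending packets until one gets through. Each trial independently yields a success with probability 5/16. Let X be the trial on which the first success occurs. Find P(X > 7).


P(X > 7) = P(first 7 trials all fail) = (1-p)^7 = (11/16)^7 = 19487171/268435456

19487171/268435456


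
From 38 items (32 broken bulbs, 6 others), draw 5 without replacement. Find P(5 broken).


P(X=5) = C(32,5)*C(6,0) / C(38,5)
= 201376*1 / 501942
= 201376/501942 = 14384/35853

14384/35853


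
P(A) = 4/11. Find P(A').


P(A') = 1 - P(A) = 1 - 4/11 = 7/11

7/11


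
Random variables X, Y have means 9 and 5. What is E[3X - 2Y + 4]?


E[3X - 2Y + 4] = 3*E[X] - 2*E[Y] + 4
= (3)*(9) + (-2)*(5) + (4)
= 27 - 10 + 4 = 21

21


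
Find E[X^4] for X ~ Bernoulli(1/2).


For Bernoulli: X in {0,1}
E[X^4] = 0^4*(1-1/2) + 1^4*1/2 = 1/2

1/2


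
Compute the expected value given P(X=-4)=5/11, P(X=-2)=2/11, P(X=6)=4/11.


E[X] = sum(x * P(x))
= -4*5/11 - 2*2/11 + 6*4/11
= 0

0


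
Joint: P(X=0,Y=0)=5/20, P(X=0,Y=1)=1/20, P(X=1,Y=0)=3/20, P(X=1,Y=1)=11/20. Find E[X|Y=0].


P(Y=0) = 8/20
E[X|Y=0] = (0*5 + 1*3)/8 = 3/8

3/8


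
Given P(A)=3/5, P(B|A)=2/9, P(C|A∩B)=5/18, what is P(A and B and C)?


P(A∩B∩C) = P(A) * P(B|A) * P(C|A∩B)
= 3/5 * 2/9 * 5/18
= 2/15 * 5/18 = 1/27

1/27


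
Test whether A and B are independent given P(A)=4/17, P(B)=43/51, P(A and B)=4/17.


P(A)*P(B) = 4/17*43/51 = 172/867
P(A∩B) = 4/17 != 172/867, so not independent

No, A and B are not independent


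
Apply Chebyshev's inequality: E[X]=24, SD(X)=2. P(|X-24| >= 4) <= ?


k = 4/2 = 2
Chebyshev: P(|X-mu| >= k*sigma) <= 1/k^2 = 1/2^2 = 1/4

1/4


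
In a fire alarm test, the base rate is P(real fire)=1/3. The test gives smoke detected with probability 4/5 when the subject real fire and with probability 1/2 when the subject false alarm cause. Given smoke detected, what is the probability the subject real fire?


P(A) = P(A|B)P(B) + P(A|B')P(B') = 4/5*1/3 + 1/2*2/3 = 3/5
P(B|A) = P(A|B)P(B)/P(A) = (4/15)/(3/5) = 4/9

4/9


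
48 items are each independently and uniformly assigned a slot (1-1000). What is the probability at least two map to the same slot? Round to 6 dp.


P(all different) = prod((1000-i)/1000 for i=0..47) = 0.317812
P(at least one match) = 1 - 0.317812 = 0.682188

0.682188


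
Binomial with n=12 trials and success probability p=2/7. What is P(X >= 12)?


P(X>=12) = P(X=12)
= 4096/13841287201
= 4096/13841287201

4096/13841287201


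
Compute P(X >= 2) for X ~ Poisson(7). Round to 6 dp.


P(X>=2) = 1 - P(X<=1) = 1 - (e^(-7)*7^0/0! + e^(-7)*7^1/1!)
≈ 1 - (0.0009118820 + 0.0063831738)
= 1 - 0.0072950558 = 0.9927049442
≈ 0.992705

0.992705


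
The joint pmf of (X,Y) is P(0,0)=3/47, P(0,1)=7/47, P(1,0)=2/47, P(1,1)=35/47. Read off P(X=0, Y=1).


Read from table: P(X=0, Y=1) = 7/47

7/47


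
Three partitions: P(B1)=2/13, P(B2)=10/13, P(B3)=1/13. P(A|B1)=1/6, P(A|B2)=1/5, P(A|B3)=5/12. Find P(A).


P(A) = P(A|B1)P(B1) + P(A|B2)P(B2) + P(A|B3)P(B3)
= 1/6*2/13 + 1/5*10/13 + 5/12*1/13
= 1/39 + 2/13 + 5/156 = 11/52

11/52


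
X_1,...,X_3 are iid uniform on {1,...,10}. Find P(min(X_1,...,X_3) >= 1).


P(min >= 1) = P(all X_i >= 1) = (P(X_1 >= 1))^3
= (10/10)^3 = 1^3 = 1

1


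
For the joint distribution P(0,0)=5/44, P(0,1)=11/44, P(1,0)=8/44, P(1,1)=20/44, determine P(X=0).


P(X=0) = P(0,0)+P(0,1) = 5/44 + 11/44 = 16/44 = 4/11

4/11


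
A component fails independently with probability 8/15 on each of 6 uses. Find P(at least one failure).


P(at least one) = 1 - P(none)
P(none) = (1 - 8/15)^6 = (7/15)^6 = 117649/11390625
P(at least one) = 1 - 117649/11390625 = 11272976/11390625

11272976/11390625


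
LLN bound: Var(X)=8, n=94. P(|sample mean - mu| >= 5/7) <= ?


Var(Xbar) = Var(X)/n = 8/94
Chebyshev: P(|Xbar-mu| >= 5/7) <= Var(Xbar)/(5/7)^2 = (4/47)/(25/49) = 196/1175

196/1175


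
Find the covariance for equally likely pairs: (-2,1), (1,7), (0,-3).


E[X]=-1/3, E[Y]=5/3, E[XY]=5/3
Cov(X,Y) = E[XY] - E[X]E[Y] = 5/3 + 1/3*5/3 = 20/9

20/9


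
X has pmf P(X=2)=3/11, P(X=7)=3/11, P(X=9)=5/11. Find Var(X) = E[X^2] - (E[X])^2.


E[X] = 72/11, E[X^2] = 564/11
Var(X) = E[X^2] - (E[X])^2 = 564/11 - (72/11)^2 = 1020/121

1020/121


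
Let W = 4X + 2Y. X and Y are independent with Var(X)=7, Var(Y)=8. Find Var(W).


Independence => Cov(X,Y)=0
Var(4X + 2Y) = 4^2*Var(X) + 2^2*Var(Y)
= 16*7 + 4*8 = 144

144


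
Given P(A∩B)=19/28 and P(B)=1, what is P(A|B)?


P(A|B) = P(A∩B)/P(B) = (38/56)/(56/56) = 38/56 = 19/28

19/28


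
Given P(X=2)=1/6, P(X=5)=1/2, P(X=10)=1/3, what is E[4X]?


E[4X] = sum(g(x)*P(x))
= 8*1/6 + 20*1/2 + 40*1/3
= 74/3

74/3


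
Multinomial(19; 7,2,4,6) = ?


19! = 121645100408832000
Denominator: 7!=5040 * 2!=2 * 4!=24 * 6!=720
Coefficient = 121645100408832000 / 174182400 = 698377680

698377680


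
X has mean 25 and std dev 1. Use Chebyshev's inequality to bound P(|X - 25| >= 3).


k = 3/1 = 3
Chebyshev: P(|X-mu| >= k*sigma) <= 1/k^2 = 1/3^2 = 1/9

1/9


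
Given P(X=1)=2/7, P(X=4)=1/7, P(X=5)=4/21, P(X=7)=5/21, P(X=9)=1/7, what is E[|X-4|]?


E[|X-4|] = sum(g(x)*P(x))
= 3*2/7 + 0*1/7 + 1*4/21 + 3*5/21 + 5*1/7
= 52/21

52/21


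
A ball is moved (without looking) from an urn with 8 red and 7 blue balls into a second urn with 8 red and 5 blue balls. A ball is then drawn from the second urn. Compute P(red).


P(transfer red) = 8/15; P(transfer blue) = 7/15
If red transferred: Urn II has 9 red of 14, so P(red|red moved) = 9/14
If blue transferred: Urn II has 8 red of 14, so P(red|blue moved) = 4/7
By total probability: P(red) = 8/15*9/14 + 7/15*4/7 = 64/105

64/105


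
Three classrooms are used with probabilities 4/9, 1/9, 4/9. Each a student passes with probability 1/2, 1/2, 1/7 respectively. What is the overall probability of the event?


P(A) = P(A|B1)P(B1) + P(A|B2)P(B2) + P(A|B3)P(B3)
= 1/2*4/9 + 1/2*1/9 + 1/7*4/9
= 2/9 + 1/18 + 4/63 = 43/126

43/126


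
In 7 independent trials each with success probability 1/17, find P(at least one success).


P(at least one) = 1 - P(none)
P(none) = (1 - 1/17)^7 = (16/17)^7 = 268435456/410338673
P(at least one) = 1 - 268435456/410338673 = 141903217/410338673

141903217/410338673


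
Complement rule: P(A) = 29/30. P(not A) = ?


P(A') = 1 - P(A) = 1 - 29/30 = 1/30

1/30


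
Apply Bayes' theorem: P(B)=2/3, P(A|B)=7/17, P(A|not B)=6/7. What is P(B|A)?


P(A) = P(A|B)P(B) + P(A|B')P(B') = 7/17*2/3 + 6/7*1/3 = 200/357
P(B|A) = P(A|B)P(B)/P(A) = (14/51)/(200/357) = 49/100

49/100


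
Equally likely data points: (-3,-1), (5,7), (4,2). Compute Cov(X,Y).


E[X]=2, E[Y]=8/3, E[XY]=46/3
Cov(X,Y) = E[XY] - E[X]E[Y] = 46/3 - 2*8/3 = 10

10


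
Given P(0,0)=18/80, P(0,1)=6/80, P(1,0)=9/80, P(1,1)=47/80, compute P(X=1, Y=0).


Read from table: P(X=1, Y=0) = 9/80

9/80


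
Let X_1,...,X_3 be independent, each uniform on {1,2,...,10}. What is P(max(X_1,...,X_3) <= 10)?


P(max <= 10) = P(all X_i <= 10) = (P(X_1 <= 10))^3
= (10/10)^3 = 1^3 = 1

1


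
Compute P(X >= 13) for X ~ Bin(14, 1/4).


P(X>=13) = P(X=13) + P(X=14)
= 21/134217728 + 1/268435456
= 43/268435456

43/268435456


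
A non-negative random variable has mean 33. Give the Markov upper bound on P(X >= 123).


Markov: P(X >= a) <= E[X]/a
P(X >= 123) <= 33/123 = 11/41

11/41


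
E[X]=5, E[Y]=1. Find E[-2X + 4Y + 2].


E[-2X + 4Y + 2] = -2*E[X] + 4*E[Y] + 2
= (-2)*(5) + (4)*(1) + (2)
= -10 + 4 + 2 = -4

-4


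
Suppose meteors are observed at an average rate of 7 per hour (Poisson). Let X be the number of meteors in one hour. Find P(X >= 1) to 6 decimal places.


P(X>=1) = 1 - P(X<=0) = 1 - (e^(-7)*7^0/0!)
≈ 1 - 0.0009118820 = 0.9990881180
≈ 0.999088

0.999088


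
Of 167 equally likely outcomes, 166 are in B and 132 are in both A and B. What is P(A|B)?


P(A|B) = P(A∩B)/P(B) = (132/167)/(166/167) = 132/166 = 66/83

66/83


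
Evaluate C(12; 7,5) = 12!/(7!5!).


12! = 479001600
Denominator: 7!=5040 * 5!=120
Coefficient = 479001600 / 604800 = 792

792


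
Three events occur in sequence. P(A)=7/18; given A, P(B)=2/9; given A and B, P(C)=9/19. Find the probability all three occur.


P(A∩B∩C) = P(A) * P(B|A) * P(C|A∩B)
= 7/18 * 2/9 * 9/19
= 7/81 * 9/19 = 7/171

7/171


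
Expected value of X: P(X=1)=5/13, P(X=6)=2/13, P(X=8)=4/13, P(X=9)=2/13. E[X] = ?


E[X] = sum(x * P(x))
= 1*5/13 + 6*2/13 + 8*4/13 + 9*2/13
= 67/13

67/13


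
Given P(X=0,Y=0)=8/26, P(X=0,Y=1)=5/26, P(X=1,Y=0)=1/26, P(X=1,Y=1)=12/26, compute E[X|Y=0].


P(Y=0) = 9/26
E[X|Y=0] = (0*8 + 1*1)/9 = 1/9

1/9


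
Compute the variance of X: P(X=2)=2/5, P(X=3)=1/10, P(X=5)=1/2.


E[X] = 18/5, E[X^2] = 15
Var(X) = E[X^2] - (E[X])^2 = 15 - (18/5)^2 = 51/25

51/25


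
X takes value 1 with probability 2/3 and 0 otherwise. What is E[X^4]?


For Bernoulli: X in {0,1}
E[X^4] = 0^4*(1-2/3) + 1^4*2/3 = 2/3

2/3


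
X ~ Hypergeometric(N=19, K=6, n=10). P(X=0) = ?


P(X=0) = C(6,0)*C(13,10) / C(19,10)
= 1*286 / 92378
= 286/92378 = 1/323

1/323


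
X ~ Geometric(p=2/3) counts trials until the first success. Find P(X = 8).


P(X=8) = (1-p)^7 * p = (1/3)^7 * 2/3
= 1/2187 * 2/3 = 2/6561

2/6561


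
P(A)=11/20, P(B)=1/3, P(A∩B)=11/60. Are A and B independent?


P(A)*P(B) = 11/20*1/3 = 11/60
P(A∩B) = 11/60, which equals P(A)P(B), so independent

Yes, A and B are independent


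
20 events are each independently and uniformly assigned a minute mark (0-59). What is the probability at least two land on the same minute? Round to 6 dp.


P(all different) = prod((60-i)/60 for i=0..19) = 0.027894
P(at least one match) = 1 - 0.027894 = 0.972106

0.972106


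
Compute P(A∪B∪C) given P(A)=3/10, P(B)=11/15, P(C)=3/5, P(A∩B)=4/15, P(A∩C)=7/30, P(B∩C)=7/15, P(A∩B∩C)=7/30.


P(A∪B∪C) = P(A)+P(B)+P(C) - P(AB)-P(AC)-P(BC) + P(ABC)
= 3/10+11/15+3/5 - 4/15-7/30-7/15 + 7/30
= 9/10

9/10


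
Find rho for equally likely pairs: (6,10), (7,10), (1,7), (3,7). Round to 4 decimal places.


Cov(X,Y) = 3.3750, Var(X) = 5.6875, Var(Y) = 2.2500
rho = Cov/(sqrt(VarX)*sqrt(VarY)) = 0.9435

0.9435


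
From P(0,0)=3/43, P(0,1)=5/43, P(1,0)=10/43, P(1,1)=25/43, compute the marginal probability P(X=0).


P(X=0) = P(0,0)+P(0,1) = 3/43 + 5/43 = 8/43

8/43


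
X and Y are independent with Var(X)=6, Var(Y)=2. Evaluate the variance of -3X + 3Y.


Independence => Cov(X,Y)=0
Var(-3X + 3Y) = (-3)^2*Var(X) + 3^2*Var(Y)
= 9*6 + 9*2 = 72

72


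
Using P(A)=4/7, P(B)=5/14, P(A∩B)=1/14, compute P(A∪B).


P(A∪B) = P(A) + P(B) - P(A∩B)
= 4/7 + 5/14 - 1/14 = 6/7

6/7


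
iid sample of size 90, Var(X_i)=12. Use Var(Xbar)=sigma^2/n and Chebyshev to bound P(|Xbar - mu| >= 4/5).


Var(Xbar) = Var(X)/n = 12/90
Chebyshev: P(|Xbar-mu| >= 4/5) <= Var(Xbar)/(4/5)^2 = (2/15)/(16/25) = 5/24

5/24


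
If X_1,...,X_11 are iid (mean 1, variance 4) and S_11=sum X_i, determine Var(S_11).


By independence, Var(S_n) = n*Var(X_1) = 11*4 = 44

44


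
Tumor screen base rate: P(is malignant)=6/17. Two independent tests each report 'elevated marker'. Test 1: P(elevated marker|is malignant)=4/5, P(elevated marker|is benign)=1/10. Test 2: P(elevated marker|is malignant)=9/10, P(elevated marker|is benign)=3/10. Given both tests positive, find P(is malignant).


After test 1: P(+) = 4/5*6/17 + 1/10*11/17 = 59/170
P(B|+) = (24/85)/(59/170) = 48/59
After test 2 (use post1 as new prior): P(+) = 9/10*48/59 + 3/10*11/59 = 93/118
P(B|+,+) = (216/295)/(93/118) = 144/155

144/155


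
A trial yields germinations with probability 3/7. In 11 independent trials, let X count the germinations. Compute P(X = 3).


P(X=3) = C(11,3) * p^3 * (1-p)^8
= 165 * 27/343 * 65536/5764801
= 291962880/1977326743

291962880/1977326743


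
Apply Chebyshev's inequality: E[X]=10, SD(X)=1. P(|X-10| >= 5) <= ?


k = 5/1 = 5
Chebyshev: P(|X-mu| >= k*sigma) <= 1/k^2 = 1/5^2 = 1/25

1/25


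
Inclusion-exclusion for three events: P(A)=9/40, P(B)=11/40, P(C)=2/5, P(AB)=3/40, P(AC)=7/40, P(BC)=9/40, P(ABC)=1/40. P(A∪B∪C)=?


P(A∪B∪C) = P(A)+P(B)+P(C) - P(AB)-P(AC)-P(BC) + P(ABC)
= 9/40+11/40+2/5 - 3/40-7/40-9/40 + 1/40
= 9/20

9/20


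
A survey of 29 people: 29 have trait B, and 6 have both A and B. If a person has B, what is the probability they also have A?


P(A|B) = P(A∩B)/P(B) = (6/29)/(29/29) = 6/29

6/29


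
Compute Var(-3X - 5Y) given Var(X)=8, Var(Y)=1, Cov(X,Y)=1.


Var(-3X - 5Y) = (-3)^2*Var(X) + (-5)^2*Var(Y) + 2*(-3)*(-5)*Cov(X,Y)
= 9*8 + 25*1 + 30*1
= 72 + 25 + 30 = 127

127


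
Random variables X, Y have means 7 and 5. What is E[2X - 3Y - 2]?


E[2X - 3Y - 2] = 2*E[X] - 3*E[Y] - 2
= (2)*(7) + (-3)*(5) + (-2)
= 14 - 15 - 2 = -3

-3


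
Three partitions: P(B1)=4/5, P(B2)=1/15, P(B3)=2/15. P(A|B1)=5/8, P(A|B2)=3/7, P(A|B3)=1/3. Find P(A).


P(A) = P(A|B1)P(B1) + P(A|B2)P(B2) + P(A|B3)P(B3)
= 5/8*4/5 + 3/7*1/15 + 1/3*2/15
= 1/2 + 1/35 + 2/45 = 361/630

361/630


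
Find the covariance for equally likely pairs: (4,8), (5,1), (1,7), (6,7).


E[X]=4, E[Y]=23/4, E[XY]=43/2
Cov(X,Y) = E[XY] - E[X]E[Y] = 43/2 - 4*23/4 = -3/2

-3/2


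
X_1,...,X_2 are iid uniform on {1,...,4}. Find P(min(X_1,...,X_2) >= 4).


P(min >= 4) = P(all X_i >= 4) = (P(X_1 >= 4))^2
= (1/4)^2 = 1/16

1/16


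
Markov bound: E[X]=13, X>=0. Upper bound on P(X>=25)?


Markov: P(X >= a) <= E[X]/a
P(X >= 25) <= 13/25

13/25


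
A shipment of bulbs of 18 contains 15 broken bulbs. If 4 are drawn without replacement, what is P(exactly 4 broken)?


P(X=4) = C(15,4)*C(3,0) / C(18,4)
= 1365*1 / 3060
= 1365/3060 = 91/204

91/204


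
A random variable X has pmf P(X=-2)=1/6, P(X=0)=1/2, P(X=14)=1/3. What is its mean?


E[X] = sum(x * P(x))
= -2*1/6 + 0*1/2 + 14*1/3
= 13/3

13/3


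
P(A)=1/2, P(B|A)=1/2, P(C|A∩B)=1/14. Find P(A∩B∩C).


P(A∩B∩C) = P(A) * P(B|A) * P(C|A∩B)
= 1/2 * 1/2 * 1/14
= 1/4 * 1/14 = 1/56

1/56


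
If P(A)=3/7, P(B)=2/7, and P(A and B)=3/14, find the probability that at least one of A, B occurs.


P(A∪B) = P(A) + P(B) - P(A∩B)
= 3/7 + 2/7 - 3/14 = 1/2

1/2


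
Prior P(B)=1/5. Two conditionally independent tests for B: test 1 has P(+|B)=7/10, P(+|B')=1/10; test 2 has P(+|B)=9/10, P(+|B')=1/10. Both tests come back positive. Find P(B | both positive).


After test 1: P(+) = 7/10*1/5 + 1/10*4/5 = 11/50
P(B|+) = (7/50)/(11/50) = 7/11
After test 2 (use post1 as new prior): P(+) = 9/10*7/11 + 1/10*4/11 = 67/110
P(B|+,+) = (63/110)/(67/110) = 63/67

63/67


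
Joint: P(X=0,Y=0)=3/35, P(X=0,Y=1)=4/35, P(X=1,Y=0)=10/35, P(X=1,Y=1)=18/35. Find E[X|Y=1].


P(Y=1) = 22/35
E[X|Y=1] = (0*4 + 1*18)/22 = 18/22 = 9/11

9/11


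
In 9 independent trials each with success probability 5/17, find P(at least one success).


P(at least one) = 1 - P(none)
P(none) = (1 - 5/17)^9 = (12/17)^9 = 5159780352/118587876497
P(at least one) = 1 - 5159780352/118587876497 = 113428096145/118587876497

113428096145/118587876497


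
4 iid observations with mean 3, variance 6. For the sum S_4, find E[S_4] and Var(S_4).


E[S_n] = n*mu = 4*3 = 12
Var(S_n) = n*sigma^2 = 4*6 = 24

E[S_4]=12, Var(S_4)=24


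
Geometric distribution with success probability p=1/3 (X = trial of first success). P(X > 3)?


P(X > 3) = P(first 3 trials all fail) = (1-p)^3 = (2/3)^3 = 8/27

8/27


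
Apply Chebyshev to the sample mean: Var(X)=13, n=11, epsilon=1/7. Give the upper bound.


Var(Xbar) = Var(X)/n = 13/11
Chebyshev: P(|Xbar-mu| >= 1/7) <= Var(Xbar)/(1/7)^2 = (13/11)/(1/49) = 637/11
Bound exceeds 1, so trivial bound: 1

1


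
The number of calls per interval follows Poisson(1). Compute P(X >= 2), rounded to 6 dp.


P(X>=2) = 1 - P(X<=1) = 1 - (e^(-1)*1^0/0! + e^(-1)*1^1/1!)
≈ 1 - (0.3678794412 + 0.3678794412)
= 1 - 0.7357588824 = 0.2642411176
≈ 0.264241

0.264241


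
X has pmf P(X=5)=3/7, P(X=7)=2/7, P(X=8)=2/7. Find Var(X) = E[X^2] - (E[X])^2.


E[X] = 45/7, E[X^2] = 43
Var(X) = E[X^2] - (E[X])^2 = 43 - (45/7)^2 = 82/49

82/49


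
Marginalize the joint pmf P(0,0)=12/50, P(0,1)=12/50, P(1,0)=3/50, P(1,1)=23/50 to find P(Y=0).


P(Y=0) = P(0,0)+P(1,0) = 12/50 + 3/50 = 15/50 = 3/10

3/10


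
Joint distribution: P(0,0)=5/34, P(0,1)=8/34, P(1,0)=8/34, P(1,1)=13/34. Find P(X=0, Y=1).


Read from table: P(X=0, Y=1) = 8/34 = 4/17

4/17


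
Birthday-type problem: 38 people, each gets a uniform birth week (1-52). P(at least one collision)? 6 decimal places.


P(all different) = prod((52-i)/52 for i=0..37) = 0.000000
P(at least one match) = 1 - 0.000000 = 1.000000

1.000000


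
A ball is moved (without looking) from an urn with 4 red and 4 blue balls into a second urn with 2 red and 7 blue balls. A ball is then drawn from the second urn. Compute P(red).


P(transfer red) = 4/8 = 1/2; P(transfer blue) = 1/2
If red transferred: Urn II has 3 red of 10, so P(red|red moved) = 3/10
If blue transferred: Urn II has 2 red of 10, so P(red|blue moved) = 1/5
By total probability: P(red) = 1/2*3/10 + 1/2*1/5 = 1/4

1/4


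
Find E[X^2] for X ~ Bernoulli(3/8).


For Bernoulli: X in {0,1}
E[X^2] = 0^2*(1-3/8) + 1^2*3/8 = 3/8

3/8


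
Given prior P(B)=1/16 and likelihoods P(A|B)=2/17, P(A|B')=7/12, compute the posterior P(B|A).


P(A) = P(A|B)P(B) + P(A|B')P(B') = 2/17*1/16 + 7/12*15/16 = 603/1088
P(B|A) = P(A|B)P(B)/P(A) = (1/136)/(603/1088) = 8/603

8/603


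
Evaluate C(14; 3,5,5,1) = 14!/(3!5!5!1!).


14! = 87178291200
Denominator: 3!=6 * 5!=120 * 5!=120 * 1!=1
Coefficient = 87178291200 / 86400 = 1009008

1009008


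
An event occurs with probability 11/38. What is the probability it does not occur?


P(A') = 1 - P(A) = 1 - 11/38 = 27/38

27/38


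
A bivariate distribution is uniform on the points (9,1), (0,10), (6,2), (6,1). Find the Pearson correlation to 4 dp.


Cov(X,Y) = -11.6250, Var(X) = 10.6875, Var(Y) = 14.2500
rho = Cov/(sqrt(VarX)*sqrt(VarY)) = -0.9420

-0.9420


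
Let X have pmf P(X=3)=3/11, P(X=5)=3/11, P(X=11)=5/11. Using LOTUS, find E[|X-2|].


E[|X-2|] = sum(g(x)*P(x))
= 1*3/11 + 3*3/11 + 9*5/11
= 57/11

57/11


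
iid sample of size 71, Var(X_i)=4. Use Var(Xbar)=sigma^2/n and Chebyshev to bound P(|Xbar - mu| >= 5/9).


Var(Xbar) = Var(X)/n = 4/71
Chebyshev: P(|Xbar-mu| >= 5/9) <= Var(Xbar)/(5/9)^2 = (4/71)/(25/81) = 324/1775

324/1775


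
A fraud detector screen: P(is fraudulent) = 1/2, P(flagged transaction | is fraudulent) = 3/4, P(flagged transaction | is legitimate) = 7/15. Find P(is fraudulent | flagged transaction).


P(A) = P(A|B)P(B) + P(A|B')P(B') = 3/4*1/2 + 7/15*1/2 = 73/120
P(B|A) = P(A|B)P(B)/P(A) = (3/8)/(73/120) = 45/73

45/73


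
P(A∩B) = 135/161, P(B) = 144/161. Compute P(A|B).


P(A|B) = P(A∩B)/P(B) = (135/161)/(144/161) = 135/144 = 15/16

15/16


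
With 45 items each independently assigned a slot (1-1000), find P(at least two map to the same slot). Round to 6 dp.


P(all different) = prod((1000-i)/1000 for i=0..44) = 0.366037
P(at least one match) = 1 - 0.366037 = 0.633963

0.633963


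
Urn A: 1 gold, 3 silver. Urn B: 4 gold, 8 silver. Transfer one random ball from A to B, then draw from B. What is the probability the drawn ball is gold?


P(transfer gold) = 1/4; P(transfer silver) = 3/4
If gold transferred: Urn II has 5 gold of 13, so P(gold|gold moved) = 5/13
If silver transferred: Urn II has 4 gold of 13, so P(gold|silver moved) = 4/13
By total probability: P(gold) = 1/4*5/13 + 3/4*4/13 = 17/52

17/52


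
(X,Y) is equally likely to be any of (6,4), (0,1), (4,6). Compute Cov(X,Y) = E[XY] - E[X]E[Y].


E[X]=10/3, E[Y]=11/3, E[XY]=16
Cov(X,Y) = E[XY] - E[X]E[Y] = 16 - 10/3*11/3 = 34/9

34/9


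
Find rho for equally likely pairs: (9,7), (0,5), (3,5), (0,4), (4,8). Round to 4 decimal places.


Cov(X,Y) = 3.4400, Var(X) = 10.9600, Var(Y) = 2.1600
rho = Cov/(sqrt(VarX)*sqrt(VarY)) = 0.7070

0.7070


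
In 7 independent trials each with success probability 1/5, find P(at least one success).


P(at least one) = 1 - P(none)
P(none) = (1 - 1/5)^7 = (4/5)^7 = 16384/78125
P(at least one) = 1 - 16384/78125 = 61741/78125

61741/78125


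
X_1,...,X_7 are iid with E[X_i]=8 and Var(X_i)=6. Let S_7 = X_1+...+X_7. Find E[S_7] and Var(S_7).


E[S_n] = n*mu = 7*8 = 56
Var(S_n) = n*sigma^2 = 7*6 = 42

E[S_7]=56, Var(S_7)=42


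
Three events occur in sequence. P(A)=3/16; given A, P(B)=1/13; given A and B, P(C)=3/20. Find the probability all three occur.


P(A∩B∩C) = P(A) * P(B|A) * P(C|A∩B)
= 3/16 * 1/13 * 3/20
= 3/208 * 3/20 = 9/4160

9/4160


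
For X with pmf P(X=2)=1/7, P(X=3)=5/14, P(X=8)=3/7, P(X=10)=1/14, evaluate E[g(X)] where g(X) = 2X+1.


E[2X+1] = sum(g(x)*P(x))
= 5*1/7 + 7*5/14 + 17*3/7 + 21*1/14
= 12

12


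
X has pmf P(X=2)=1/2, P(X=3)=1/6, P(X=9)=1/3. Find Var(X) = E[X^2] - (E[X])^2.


E[X] = 9/2, E[X^2] = 61/2
Var(X) = E[X^2] - (E[X])^2 = 61/2 - (9/2)^2 = 41/4

41/4


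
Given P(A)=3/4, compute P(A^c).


P(A') = 1 - P(A) = 1 - 3/4 = 1/4

1/4


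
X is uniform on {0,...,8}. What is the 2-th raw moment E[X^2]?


E[X^2] = (1/9) * sum(x^2 for x=0..8)
= 204/9 = 68/3

68/3


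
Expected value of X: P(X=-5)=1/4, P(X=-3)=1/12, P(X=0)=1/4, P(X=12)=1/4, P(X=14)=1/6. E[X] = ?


E[X] = sum(x * P(x))
= -5*1/4 - 3*1/12 + 0*1/4 + 12*1/4 + 14*1/6
= 23/6

23/6


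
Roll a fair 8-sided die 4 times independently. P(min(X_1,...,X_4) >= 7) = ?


P(min >= 7) = P(all X_i >= 7) = (P(X_1 >= 7))^4
= (2/8)^4 = (1/4)^4 = 1/256

1/256


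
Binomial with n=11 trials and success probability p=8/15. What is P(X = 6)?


P(X=6) = C(11,6) * p^6 * (1-p)^5
= 462 * 262144/11390625 * 16807/759375
= 678501548032/2883251953125

678501548032/2883251953125


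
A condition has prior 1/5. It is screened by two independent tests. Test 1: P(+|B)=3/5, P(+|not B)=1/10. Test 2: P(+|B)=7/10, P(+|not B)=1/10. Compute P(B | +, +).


After test 1: P(+) = 3/5*1/5 + 1/10*4/5 = 1/5
P(B|+) = (3/25)/(1/5) = 3/5
After test 2 (use post1 as new prior): P(+) = 7/10*3/5 + 1/10*2/5 = 23/50
P(B|+,+) = (21/50)/(23/50) = 21/23

21/23


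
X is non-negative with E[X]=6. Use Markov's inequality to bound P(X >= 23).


Markov: P(X >= a) <= E[X]/a
P(X >= 23) <= 6/23

6/23


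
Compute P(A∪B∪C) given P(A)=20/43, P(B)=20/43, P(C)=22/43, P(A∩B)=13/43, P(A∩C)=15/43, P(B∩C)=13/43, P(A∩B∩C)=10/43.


P(A∪B∪C) = P(A)+P(B)+P(C) - P(AB)-P(AC)-P(BC) + P(ABC)
= 20/43+20/43+22/43 - 13/43-15/43-13/43 + 10/43
= 31/43

31/43


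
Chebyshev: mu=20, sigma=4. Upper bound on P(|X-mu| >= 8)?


k = 8/4 = 2
Chebyshev: P(|X-mu| >= k*sigma) <= 1/k^2 = 1/2^2 = 1/4

1/4


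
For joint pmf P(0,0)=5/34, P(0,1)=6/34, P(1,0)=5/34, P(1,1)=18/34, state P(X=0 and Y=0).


Read from table: P(X=0, Y=0) = 5/34

5/34


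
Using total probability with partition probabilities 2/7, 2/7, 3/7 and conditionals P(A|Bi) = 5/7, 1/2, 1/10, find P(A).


P(A) = P(A|B1)P(B1) + P(A|B2)P(B2) + P(A|B3)P(B3)
= 5/7*2/7 + 1/2*2/7 + 1/10*3/7
= 10/49 + 1/7 + 3/70 = 191/490

191/490


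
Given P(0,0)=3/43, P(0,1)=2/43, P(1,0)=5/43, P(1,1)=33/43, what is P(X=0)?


P(X=0) = P(0,0)+P(0,1) = 3/43 + 2/43 = 5/43

5/43


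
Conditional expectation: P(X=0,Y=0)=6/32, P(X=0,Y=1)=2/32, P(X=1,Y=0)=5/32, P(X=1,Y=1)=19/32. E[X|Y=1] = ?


P(Y=1) = 21/32
E[X|Y=1] = (0*2 + 1*19)/21 = 19/21

19/21


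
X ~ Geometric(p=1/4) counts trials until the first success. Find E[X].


For geometric (trials until first success), E[X] = 1/p = 1/(1/4) = 4

4


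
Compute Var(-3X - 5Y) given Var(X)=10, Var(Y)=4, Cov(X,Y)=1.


Var(-3X - 5Y) = (-3)^2*Var(X) + (-5)^2*Var(Y) + 2*(-3)*(-5)*Cov(X,Y)
= 9*10 + 25*4 + 30*1
= 90 + 100 + 30 = 220

220


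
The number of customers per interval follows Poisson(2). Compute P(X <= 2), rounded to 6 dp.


P(X<=2) = e^(-2)*2^0/0! + e^(-2)*2^1/1! + e^(-2)*2^2/2!
≈ 0.1353352832 + 0.2706705665 + 0.2706705665
= 0.6766764162
≈ 0.676676

0.676676


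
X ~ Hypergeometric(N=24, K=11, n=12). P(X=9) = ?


P(X=9) = C(11,9)*C(13,3) / C(24,12)
= 55*286 / 2704156
= 15730/2704156 = 605/104006

605/104006


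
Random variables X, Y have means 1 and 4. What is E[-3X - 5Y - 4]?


E[-3X - 5Y - 4] = -3*E[X] - 5*E[Y] - 4
= (-3)*(1) + (-5)*(4) + (-4)
= -3 - 20 - 4 = -27

-27


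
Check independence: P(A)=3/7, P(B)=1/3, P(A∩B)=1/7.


P(A)*P(B) = 3/7*1/3 = 1/7
P(A∩B) = 1/7, which equals P(A)P(B), so independent

Yes, A and B are independent
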